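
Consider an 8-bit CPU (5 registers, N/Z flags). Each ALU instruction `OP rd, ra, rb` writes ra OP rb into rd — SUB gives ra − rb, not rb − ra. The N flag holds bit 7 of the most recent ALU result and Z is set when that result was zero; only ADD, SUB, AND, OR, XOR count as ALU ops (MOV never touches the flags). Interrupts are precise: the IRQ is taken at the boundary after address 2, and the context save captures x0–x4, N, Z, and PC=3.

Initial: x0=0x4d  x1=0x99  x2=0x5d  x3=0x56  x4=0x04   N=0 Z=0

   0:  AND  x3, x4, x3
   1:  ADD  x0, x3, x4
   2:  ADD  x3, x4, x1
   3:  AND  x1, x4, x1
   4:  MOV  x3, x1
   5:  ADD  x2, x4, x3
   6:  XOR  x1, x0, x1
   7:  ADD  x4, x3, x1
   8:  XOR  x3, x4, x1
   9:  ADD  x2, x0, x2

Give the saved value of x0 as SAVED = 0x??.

after  0: x0=0x4d x1=0x99 x2=0x5d x3=0x04 x4=0x04  N=0 Z=0
after  1: x0=0x08 x1=0x99 x2=0x5d x3=0x04 x4=0x04  N=0 Z=0
after  2: x0=0x08 x1=0x99 x2=0x5d x3=0x9d x4=0x04  N=1 Z=0
-- IRQ taken; context saved, return-PC = 3 --

SAVED = 0x08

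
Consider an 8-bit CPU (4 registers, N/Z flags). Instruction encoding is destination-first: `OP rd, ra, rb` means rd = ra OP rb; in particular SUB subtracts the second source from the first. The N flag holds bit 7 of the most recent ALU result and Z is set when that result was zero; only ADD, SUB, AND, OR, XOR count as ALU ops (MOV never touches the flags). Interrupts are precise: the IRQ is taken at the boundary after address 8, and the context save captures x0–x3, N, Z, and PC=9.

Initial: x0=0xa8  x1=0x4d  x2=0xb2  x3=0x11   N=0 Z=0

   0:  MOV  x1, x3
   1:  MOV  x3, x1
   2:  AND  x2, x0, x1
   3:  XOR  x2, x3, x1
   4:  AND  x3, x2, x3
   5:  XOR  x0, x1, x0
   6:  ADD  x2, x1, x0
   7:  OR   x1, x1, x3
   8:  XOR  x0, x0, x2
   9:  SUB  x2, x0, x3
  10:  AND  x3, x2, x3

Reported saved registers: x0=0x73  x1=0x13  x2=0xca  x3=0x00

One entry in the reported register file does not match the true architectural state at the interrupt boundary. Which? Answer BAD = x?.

after  0: x0=0xa8 x1=0x11 x2=0xb2 x3=0x11  N=0 Z=0
after  1: x0=0xa8 x1=0x11 x2=0xb2 x3=0x11  N=0 Z=0
after  2: x0=0xa8 x1=0x11 x2=0x00 x3=0x11  N=0 Z=1
after  3: x0=0xa8 x1=0x11 x2=0x00 x3=0x11  N=0 Z=1
after  4: x0=0xa8 x1=0x11 x2=0x00 x3=0x00  N=0 Z=1
after  5: x0=0xb9 x1=0x11 x2=0x00 x3=0x00  N=1 Z=0
after  6: x0=0xb9 x1=0x11 x2=0xca x3=0x00  N=1 Z=0
after  7: x0=0xb9 x1=0x11 x2=0xca x3=0x00  N=0 Z=0
after  8: x0=0x73 x1=0x11 x2=0xca x3=0x00  N=0 Z=0
-- IRQ taken; context saved, return-PC = 9 --
mismatch: x1: reported 0x13 vs actual 0x11

BAD = x1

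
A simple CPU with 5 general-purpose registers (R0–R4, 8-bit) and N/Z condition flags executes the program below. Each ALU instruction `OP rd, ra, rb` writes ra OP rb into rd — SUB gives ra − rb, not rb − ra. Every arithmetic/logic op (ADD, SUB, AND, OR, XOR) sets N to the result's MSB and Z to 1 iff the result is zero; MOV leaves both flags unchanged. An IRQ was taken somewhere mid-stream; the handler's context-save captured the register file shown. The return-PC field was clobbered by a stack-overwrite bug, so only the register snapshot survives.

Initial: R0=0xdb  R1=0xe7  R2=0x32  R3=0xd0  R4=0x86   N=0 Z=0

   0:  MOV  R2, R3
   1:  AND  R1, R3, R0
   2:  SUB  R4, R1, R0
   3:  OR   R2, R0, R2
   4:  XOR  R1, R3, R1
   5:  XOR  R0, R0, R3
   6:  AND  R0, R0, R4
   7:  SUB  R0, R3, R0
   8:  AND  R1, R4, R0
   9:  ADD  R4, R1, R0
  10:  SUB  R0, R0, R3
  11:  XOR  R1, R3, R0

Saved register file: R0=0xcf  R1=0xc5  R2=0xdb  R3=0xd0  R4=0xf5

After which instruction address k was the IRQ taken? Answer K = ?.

after  0: R0=0xdb R1=0xe7 R2=0xd0 R3=0xd0 R4=0x86  N=0 Z=0
after  1: R0=0xdb R1=0xd0 R2=0xd0 R3=0xd0 R4=0x86  N=1 Z=0
after  2: R0=0xdb R1=0xd0 R2=0xd0 R3=0xd0 R4=0xf5  N=1 Z=0
after  3: R0=0xdb R1=0xd0 R2=0xdb R3=0xd0 R4=0xf5  N=1 Z=0
after  4: R0=0xdb R1=0x00 R2=0xdb R3=0xd0 R4=0xf5  N=0 Z=1
after  5: R0=0x0b R1=0x00 R2=0xdb R3=0xd0 R4=0xf5  N=0 Z=0
after  6: R0=0x01 R1=0x00 R2=0xdb R3=0xd0 R4=0xf5  N=0 Z=0
after  7: R0=0xcf R1=0x00 R2=0xdb R3=0xd0 R4=0xf5  N=1 Z=0
after  8: R0=0xcf R1=0xc5 R2=0xdb R3=0xd0 R4=0xf5  N=1 Z=0
-- IRQ taken; context saved, return-PC = 9 --

K = 8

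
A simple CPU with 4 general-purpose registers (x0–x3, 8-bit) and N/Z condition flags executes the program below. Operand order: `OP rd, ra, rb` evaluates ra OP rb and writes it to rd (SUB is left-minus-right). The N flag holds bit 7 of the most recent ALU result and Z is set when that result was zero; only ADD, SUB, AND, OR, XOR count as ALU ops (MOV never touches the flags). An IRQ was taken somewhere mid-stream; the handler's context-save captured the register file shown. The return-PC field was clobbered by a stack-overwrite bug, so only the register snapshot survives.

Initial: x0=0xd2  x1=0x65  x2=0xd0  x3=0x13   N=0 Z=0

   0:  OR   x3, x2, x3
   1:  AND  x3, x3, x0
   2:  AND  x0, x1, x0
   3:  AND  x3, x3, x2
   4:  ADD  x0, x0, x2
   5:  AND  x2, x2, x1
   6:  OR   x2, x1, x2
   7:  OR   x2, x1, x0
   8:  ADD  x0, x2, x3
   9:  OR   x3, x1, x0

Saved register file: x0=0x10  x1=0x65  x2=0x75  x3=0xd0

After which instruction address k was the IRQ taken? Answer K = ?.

after  0: x0=0xd2 x1=0x65 x2=0xd0 x3=0xd3  N=1 Z=0
after  1: x0=0xd2 x1=0x65 x2=0xd0 x3=0xd2  N=1 Z=0
after  2: x0=0x40 x1=0x65 x2=0xd0 x3=0xd2  N=0 Z=0
after  3: x0=0x40 x1=0x65 x2=0xd0 x3=0xd0  N=1 Z=0
after  4: x0=0x10 x1=0x65 x2=0xd0 x3=0xd0  N=0 Z=0
after  5: x0=0x10 x1=0x65 x2=0x40 x3=0xd0  N=0 Z=0
after  6: x0=0x10 x1=0x65 x2=0x65 x3=0xd0  N=0 Z=0
after  7: x0=0x10 x1=0x65 x2=0x75 x3=0xd0  N=0 Z=0
-- IRQ taken; context saved, return-PC = 8 --

K = 7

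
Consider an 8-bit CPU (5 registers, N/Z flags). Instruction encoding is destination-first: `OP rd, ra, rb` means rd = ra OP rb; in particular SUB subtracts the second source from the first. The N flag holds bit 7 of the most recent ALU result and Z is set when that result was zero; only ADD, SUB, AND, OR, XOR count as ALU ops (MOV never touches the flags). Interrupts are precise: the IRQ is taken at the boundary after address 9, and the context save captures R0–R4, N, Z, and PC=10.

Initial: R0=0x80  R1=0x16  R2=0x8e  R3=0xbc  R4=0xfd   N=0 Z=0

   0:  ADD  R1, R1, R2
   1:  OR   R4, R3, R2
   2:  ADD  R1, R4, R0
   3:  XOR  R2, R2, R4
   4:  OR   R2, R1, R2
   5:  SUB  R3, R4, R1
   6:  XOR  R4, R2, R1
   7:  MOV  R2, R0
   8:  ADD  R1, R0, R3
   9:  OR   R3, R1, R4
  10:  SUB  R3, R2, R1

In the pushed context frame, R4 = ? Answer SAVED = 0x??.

after  0: R0=0x80 R1=0xa4 R2=0x8e R3=0xbc R4=0xfd  N=1 Z=0
after  1: R0=0x80 R1=0xa4 R2=0x8e R3=0xbc R4=0xbe  N=1 Z=0
after  2: R0=0x80 R1=0x3e R2=0x8e R3=0xbc R4=0xbe  N=0 Z=0
after  3: R0=0x80 R1=0x3e R2=0x30 R3=0xbc R4=0xbe  N=0 Z=0
after  4: R0=0x80 R1=0x3e R2=0x3e R3=0xbc R4=0xbe  N=0 Z=0
after  5: R0=0x80 R1=0x3e R2=0x3e R3=0x80 R4=0xbe  N=1 Z=0
after  6: R0=0x80 R1=0x3e R2=0x3e R3=0x80 R4=0x00  N=0 Z=1
after  7: R0=0x80 R1=0x3e R2=0x80 R3=0x80 R4=0x00  N=0 Z=1
after  8: R0=0x80 R1=0x00 R2=0x80 R3=0x80 R4=0x00  N=0 Z=1
after  9: R0=0x80 R1=0x00 R2=0x80 R3=0x00 R4=0x00  N=0 Z=1
-- IRQ taken; context saved, return-PC = 10 --

SAVED = 0x00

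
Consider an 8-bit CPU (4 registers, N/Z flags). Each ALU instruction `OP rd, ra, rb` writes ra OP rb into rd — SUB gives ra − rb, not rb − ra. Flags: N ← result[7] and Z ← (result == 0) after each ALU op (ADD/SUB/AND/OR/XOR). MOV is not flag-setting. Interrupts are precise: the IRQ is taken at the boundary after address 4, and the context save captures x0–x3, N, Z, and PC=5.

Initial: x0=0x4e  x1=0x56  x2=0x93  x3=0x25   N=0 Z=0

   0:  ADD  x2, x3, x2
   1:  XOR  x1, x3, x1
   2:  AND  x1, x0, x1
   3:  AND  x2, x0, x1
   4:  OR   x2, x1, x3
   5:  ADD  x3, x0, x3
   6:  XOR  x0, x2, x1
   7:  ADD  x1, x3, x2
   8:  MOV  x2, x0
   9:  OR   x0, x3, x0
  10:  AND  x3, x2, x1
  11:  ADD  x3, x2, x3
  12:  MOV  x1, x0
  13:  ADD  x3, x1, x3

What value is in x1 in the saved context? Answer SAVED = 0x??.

after  0: x0=0x4e x1=0x56 x2=0xb8 x3=0x25  N=1 Z=0
after  1: x0=0x4e x1=0x73 x2=0xb8 x3=0x25  N=0 Z=0
after  2: x0=0x4e x1=0x42 x2=0xb8 x3=0x25  N=0 Z=0
after  3: x0=0x4e x1=0x42 x2=0x42 x3=0x25  N=0 Z=0
after  4: x0=0x4e x1=0x42 x2=0x67 x3=0x25  N=0 Z=0
-- IRQ taken; context saved, return-PC = 5 --

SAVED = 0x42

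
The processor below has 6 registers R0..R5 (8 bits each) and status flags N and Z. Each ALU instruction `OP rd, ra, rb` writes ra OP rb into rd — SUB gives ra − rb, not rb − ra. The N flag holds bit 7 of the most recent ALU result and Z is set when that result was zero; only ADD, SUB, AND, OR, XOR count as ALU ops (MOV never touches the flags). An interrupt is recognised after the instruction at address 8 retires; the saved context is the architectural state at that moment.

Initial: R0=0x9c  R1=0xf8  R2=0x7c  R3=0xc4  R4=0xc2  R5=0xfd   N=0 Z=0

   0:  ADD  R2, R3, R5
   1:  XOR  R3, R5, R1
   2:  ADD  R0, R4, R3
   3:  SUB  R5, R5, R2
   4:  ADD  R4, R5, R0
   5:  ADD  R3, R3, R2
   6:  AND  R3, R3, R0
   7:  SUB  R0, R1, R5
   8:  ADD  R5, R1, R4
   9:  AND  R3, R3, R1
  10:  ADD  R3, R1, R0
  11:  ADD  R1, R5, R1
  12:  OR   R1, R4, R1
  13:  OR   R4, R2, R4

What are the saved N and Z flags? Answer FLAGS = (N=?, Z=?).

FLAGS = (N=1, Z=0)

after  0: R0=0x9c R1=0xf8 R2=0xc1 R3=0xc4 R4=0xc2 R5=0xfd  N=1 Z=0
after  1: R0=0x9c R1=0xf8 R2=0xc1 R3=0x05 R4=0xc2 R5=0xfd  N=0 Z=0
after  2: R0=0xc7 R1=0xf8 R2=0xc1 R3=0x05 R4=0xc2 R5=0xfd  N=1 Z=0
after  3: R0=0xc7 R1=0xf8 R2=0xc1 R3=0x05 R4=0xc2 R5=0x3c  N=0 Z=0
after  4: R0=0xc7 R1=0xf8 R2=0xc1 R3=0x05 R4=0x03 R5=0x3c  N=0 Z=0
after  5: R0=0xc7 R1=0xf8 R2=0xc1 R3=0xc6 R4=0x03 R5=0x3c  N=1 Z=0
after  6: R0=0xc7 R1=0xf8 R2=0xc1 R3=0xc6 R4=0x03 R5=0x3c  N=1 Z=0
after  7: R0=0xbc R1=0xf8 R2=0xc1 R3=0xc6 R4=0x03 R5=0x3c  N=1 Z=0
after  8: R0=0xbc R1=0xf8 R2=0xc1 R3=0xc6 R4=0x03 R5=0xfb  N=1 Z=0
-- IRQ taken; context saved, return-PC = 9 --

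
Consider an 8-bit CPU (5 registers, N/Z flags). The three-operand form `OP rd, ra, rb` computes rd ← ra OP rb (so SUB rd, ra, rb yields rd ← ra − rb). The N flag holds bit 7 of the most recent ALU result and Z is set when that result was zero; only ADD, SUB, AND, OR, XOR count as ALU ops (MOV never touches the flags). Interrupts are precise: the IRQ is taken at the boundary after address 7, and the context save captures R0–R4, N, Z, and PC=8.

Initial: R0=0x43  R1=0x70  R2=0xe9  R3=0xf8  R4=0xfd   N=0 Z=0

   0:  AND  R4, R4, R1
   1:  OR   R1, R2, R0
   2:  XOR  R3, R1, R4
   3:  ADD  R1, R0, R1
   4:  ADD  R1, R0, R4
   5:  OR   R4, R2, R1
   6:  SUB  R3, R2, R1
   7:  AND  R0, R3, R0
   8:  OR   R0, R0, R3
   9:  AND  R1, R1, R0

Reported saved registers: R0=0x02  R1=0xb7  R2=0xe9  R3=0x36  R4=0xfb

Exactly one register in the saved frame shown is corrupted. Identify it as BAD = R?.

after  0: R0=0x43 R1=0x70 R2=0xe9 R3=0xf8 R4=0x70  N=0 Z=0
after  1: R0=0x43 R1=0xeb R2=0xe9 R3=0xf8 R4=0x70  N=1 Z=0
after  2: R0=0x43 R1=0xeb R2=0xe9 R3=0x9b R4=0x70  N=1 Z=0
after  3: R0=0x43 R1=0x2e R2=0xe9 R3=0x9b R4=0x70  N=0 Z=0
after  4: R0=0x43 R1=0xb3 R2=0xe9 R3=0x9b R4=0x70  N=1 Z=0
after  5: R0=0x43 R1=0xb3 R2=0xe9 R3=0x9b R4=0xfb  N=1 Z=0
after  6: R0=0x43 R1=0xb3 R2=0xe9 R3=0x36 R4=0xfb  N=0 Z=0
after  7: R0=0x02 R1=0xb3 R2=0xe9 R3=0x36 R4=0xfb  N=0 Z=0
-- IRQ taken; context saved, return-PC = 8 --
mismatch: R1: reported 0xb7 vs actual 0xb3

BAD = R1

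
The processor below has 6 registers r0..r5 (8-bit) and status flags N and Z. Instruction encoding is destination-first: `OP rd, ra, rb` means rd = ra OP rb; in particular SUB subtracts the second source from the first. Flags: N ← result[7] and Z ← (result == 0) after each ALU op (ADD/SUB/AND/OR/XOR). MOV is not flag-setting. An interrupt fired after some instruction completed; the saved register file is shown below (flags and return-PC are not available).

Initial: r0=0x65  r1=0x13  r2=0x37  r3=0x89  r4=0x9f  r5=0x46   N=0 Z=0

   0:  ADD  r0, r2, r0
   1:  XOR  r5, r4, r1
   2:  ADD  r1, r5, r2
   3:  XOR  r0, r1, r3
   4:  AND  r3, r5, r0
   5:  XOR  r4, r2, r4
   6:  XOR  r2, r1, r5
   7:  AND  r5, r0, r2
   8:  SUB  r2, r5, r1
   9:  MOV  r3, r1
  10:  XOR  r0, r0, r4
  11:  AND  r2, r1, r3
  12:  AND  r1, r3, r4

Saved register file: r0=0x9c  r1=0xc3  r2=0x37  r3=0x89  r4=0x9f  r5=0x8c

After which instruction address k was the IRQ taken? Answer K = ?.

K = 2

after  0: r0=0x9c r1=0x13 r2=0x37 r3=0x89 r4=0x9f r5=0x46  N=1 Z=0
after  1: r0=0x9c r1=0x13 r2=0x37 r3=0x89 r4=0x9f r5=0x8c  N=1 Z=0
after  2: r0=0x9c r1=0xc3 r2=0x37 r3=0x89 r4=0x9f r5=0x8c  N=1 Z=0
-- IRQ taken; context saved, return-PC = 3 --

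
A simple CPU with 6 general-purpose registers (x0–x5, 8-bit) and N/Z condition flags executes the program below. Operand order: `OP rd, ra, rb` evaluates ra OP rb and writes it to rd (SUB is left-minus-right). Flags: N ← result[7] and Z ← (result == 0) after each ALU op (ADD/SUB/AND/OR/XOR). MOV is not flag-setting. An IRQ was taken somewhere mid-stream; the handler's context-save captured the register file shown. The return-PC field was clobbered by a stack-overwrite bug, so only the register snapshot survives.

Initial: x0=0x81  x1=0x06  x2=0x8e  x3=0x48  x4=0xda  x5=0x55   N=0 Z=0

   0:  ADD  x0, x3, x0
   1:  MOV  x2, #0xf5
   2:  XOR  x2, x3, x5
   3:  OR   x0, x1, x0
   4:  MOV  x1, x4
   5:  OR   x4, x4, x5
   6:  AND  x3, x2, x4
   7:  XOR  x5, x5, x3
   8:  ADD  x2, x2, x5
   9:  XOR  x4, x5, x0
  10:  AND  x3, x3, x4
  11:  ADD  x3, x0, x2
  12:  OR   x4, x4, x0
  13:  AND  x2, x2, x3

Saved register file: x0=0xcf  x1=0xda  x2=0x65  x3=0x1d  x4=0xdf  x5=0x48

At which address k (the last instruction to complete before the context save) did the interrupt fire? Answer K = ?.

K = 8

after  0: x0=0xc9 x1=0x06 x2=0x8e x3=0x48 x4=0xda x5=0x55  N=1 Z=0
after  1: x0=0xc9 x1=0x06 x2=0xf5 x3=0x48 x4=0xda x5=0x55  N=1 Z=0
after  2: x0=0xc9 x1=0x06 x2=0x1d x3=0x48 x4=0xda x5=0x55  N=0 Z=0
after  3: x0=0xcf x1=0x06 x2=0x1d x3=0x48 x4=0xda x5=0x55  N=1 Z=0
after  4: x0=0xcf x1=0xda x2=0x1d x3=0x48 x4=0xda x5=0x55  N=1 Z=0
after  5: x0=0xcf x1=0xda x2=0x1d x3=0x48 x4=0xdf x5=0x55  N=1 Z=0
after  6: x0=0xcf x1=0xda x2=0x1d x3=0x1d x4=0xdf x5=0x55  N=0 Z=0
after  7: x0=0xcf x1=0xda x2=0x1d x3=0x1d x4=0xdf x5=0x48  N=0 Z=0
after  8: x0=0xcf x1=0xda x2=0x65 x3=0x1d x4=0xdf x5=0x48  N=0 Z=0
-- IRQ taken; context saved, return-PC = 9 --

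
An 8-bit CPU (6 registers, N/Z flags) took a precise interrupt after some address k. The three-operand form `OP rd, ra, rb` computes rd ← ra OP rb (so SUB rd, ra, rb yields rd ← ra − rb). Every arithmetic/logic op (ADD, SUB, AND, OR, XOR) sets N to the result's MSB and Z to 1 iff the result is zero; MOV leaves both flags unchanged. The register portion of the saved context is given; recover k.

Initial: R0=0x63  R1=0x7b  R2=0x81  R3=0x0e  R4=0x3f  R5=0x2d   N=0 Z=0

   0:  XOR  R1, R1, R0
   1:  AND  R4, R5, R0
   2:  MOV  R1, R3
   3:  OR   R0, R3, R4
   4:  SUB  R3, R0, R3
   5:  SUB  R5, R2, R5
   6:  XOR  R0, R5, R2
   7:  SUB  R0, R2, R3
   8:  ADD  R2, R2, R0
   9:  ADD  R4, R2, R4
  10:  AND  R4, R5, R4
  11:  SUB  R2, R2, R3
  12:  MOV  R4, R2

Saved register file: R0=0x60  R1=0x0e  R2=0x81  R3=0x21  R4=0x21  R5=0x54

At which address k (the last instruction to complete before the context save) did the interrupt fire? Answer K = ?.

after  0: R0=0x63 R1=0x18 R2=0x81 R3=0x0e R4=0x3f R5=0x2d  N=0 Z=0
after  1: R0=0x63 R1=0x18 R2=0x81 R3=0x0e R4=0x21 R5=0x2d  N=0 Z=0
after  2: R0=0x63 R1=0x0e R2=0x81 R3=0x0e R4=0x21 R5=0x2d  N=0 Z=0
after  3: R0=0x2f R1=0x0e R2=0x81 R3=0x0e R4=0x21 R5=0x2d  N=0 Z=0
after  4: R0=0x2f R1=0x0e R2=0x81 R3=0x21 R4=0x21 R5=0x2d  N=0 Z=0
after  5: R0=0x2f R1=0x0e R2=0x81 R3=0x21 R4=0x21 R5=0x54  N=0 Z=0
after  6: R0=0xd5 R1=0x0e R2=0x81 R3=0x21 R4=0x21 R5=0x54  N=1 Z=0
after  7: R0=0x60 R1=0x0e R2=0x81 R3=0x21 R4=0x21 R5=0x54  N=0 Z=0
-- IRQ taken; context saved, return-PC = 8 --

K = 7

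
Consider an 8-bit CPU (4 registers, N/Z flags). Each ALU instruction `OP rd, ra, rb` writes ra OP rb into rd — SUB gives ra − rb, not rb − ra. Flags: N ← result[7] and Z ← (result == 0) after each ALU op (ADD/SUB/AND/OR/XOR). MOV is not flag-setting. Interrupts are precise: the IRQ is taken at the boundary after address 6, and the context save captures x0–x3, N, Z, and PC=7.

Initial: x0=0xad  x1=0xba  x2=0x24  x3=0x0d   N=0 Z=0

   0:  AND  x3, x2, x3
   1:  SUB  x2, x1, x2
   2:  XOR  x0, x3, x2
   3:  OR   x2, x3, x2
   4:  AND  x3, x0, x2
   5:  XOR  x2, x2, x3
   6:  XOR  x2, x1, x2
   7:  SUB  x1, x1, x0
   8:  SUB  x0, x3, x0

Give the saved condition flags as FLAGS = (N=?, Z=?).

after  0: x0=0xad x1=0xba x2=0x24 x3=0x04  N=0 Z=0
after  1: x0=0xad x1=0xba x2=0x96 x3=0x04  N=1 Z=0
after  2: x0=0x92 x1=0xba x2=0x96 x3=0x04  N=1 Z=0
after  3: x0=0x92 x1=0xba x2=0x96 x3=0x04  N=1 Z=0
after  4: x0=0x92 x1=0xba x2=0x96 x3=0x92  N=1 Z=0
after  5: x0=0x92 x1=0xba x2=0x04 x3=0x92  N=0 Z=0
after  6: x0=0x92 x1=0xba x2=0xbe x3=0x92  N=1 Z=0
-- IRQ taken; context saved, return-PC = 7 --

FLAGS = (N=1, Z=0)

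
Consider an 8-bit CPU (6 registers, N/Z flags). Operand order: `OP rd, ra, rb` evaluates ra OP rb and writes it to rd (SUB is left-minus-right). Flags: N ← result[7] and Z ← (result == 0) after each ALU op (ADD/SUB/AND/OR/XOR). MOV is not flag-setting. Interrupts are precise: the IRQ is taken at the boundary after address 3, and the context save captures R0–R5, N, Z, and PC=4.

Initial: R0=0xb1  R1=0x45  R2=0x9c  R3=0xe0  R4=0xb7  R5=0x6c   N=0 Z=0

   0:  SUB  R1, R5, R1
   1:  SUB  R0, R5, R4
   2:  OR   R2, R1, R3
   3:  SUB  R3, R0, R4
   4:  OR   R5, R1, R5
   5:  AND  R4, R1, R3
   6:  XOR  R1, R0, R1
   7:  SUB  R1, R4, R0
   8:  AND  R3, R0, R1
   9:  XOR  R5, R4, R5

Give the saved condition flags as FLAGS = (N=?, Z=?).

FLAGS = (N=1, Z=0)

after  0: R0=0xb1 R1=0x27 R2=0x9c R3=0xe0 R4=0xb7 R5=0x6c  N=0 Z=0
after  1: R0=0xb5 R1=0x27 R2=0x9c R3=0xe0 R4=0xb7 R5=0x6c  N=1 Z=0
after  2: R0=0xb5 R1=0x27 R2=0xe7 R3=0xe0 R4=0xb7 R5=0x6c  N=1 Z=0
after  3: R0=0xb5 R1=0x27 R2=0xe7 R3=0xfe R4=0xb7 R5=0x6c  N=1 Z=0
-- IRQ taken; context saved, return-PC = 4 --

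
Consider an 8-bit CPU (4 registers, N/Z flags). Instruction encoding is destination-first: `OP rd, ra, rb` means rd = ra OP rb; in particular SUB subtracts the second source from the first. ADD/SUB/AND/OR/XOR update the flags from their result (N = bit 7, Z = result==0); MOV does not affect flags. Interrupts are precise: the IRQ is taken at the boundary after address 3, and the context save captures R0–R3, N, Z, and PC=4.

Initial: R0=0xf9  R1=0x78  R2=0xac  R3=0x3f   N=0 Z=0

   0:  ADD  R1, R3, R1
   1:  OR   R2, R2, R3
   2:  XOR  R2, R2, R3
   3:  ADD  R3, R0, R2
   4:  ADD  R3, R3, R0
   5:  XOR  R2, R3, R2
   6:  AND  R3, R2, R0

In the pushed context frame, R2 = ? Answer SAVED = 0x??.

SAVED = 0x80

after  0: R0=0xf9 R1=0xb7 R2=0xac R3=0x3f  N=1 Z=0
after  1: R0=0xf9 R1=0xb7 R2=0xbf R3=0x3f  N=1 Z=0
after  2: R0=0xf9 R1=0xb7 R2=0x80 R3=0x3f  N=1 Z=0
after  3: R0=0xf9 R1=0xb7 R2=0x80 R3=0x79  N=0 Z=0
-- IRQ taken; context saved, return-PC = 4 --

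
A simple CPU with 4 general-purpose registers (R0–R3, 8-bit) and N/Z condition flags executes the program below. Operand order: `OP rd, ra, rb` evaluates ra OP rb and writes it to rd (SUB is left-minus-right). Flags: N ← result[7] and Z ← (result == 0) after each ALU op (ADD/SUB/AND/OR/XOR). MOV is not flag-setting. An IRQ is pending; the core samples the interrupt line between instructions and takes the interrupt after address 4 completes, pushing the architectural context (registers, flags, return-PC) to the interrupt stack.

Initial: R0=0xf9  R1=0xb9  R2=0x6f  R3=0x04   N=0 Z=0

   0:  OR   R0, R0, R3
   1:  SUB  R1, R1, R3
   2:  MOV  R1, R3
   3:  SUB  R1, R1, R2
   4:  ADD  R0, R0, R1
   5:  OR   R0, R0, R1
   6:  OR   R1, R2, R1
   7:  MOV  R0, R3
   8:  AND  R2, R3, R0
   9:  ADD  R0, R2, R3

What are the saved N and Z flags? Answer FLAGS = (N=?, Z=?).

after  0: R0=0xfd R1=0xb9 R2=0x6f R3=0x04  N=1 Z=0
after  1: R0=0xfd R1=0xb5 R2=0x6f R3=0x04  N=1 Z=0
after  2: R0=0xfd R1=0x04 R2=0x6f R3=0x04  N=1 Z=0
after  3: R0=0xfd R1=0x95 R2=0x6f R3=0x04  N=1 Z=0
after  4: R0=0x92 R1=0x95 R2=0x6f R3=0x04  N=1 Z=0
-- IRQ taken; context saved, return-PC = 5 --

FLAGS = (N=1, Z=0)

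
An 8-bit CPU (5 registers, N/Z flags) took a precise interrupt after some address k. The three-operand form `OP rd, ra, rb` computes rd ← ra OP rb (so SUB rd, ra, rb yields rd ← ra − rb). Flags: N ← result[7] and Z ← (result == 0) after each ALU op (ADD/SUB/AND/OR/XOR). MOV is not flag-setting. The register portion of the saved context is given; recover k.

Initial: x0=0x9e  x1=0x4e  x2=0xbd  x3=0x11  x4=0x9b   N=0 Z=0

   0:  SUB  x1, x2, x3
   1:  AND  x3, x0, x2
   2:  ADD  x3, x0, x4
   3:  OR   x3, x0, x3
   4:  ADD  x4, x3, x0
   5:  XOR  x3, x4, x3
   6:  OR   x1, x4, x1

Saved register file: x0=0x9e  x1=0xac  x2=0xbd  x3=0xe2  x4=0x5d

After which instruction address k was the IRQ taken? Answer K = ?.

after  0: x0=0x9e x1=0xac x2=0xbd x3=0x11 x4=0x9b  N=1 Z=0
after  1: x0=0x9e x1=0xac x2=0xbd x3=0x9c x4=0x9b  N=1 Z=0
after  2: x0=0x9e x1=0xac x2=0xbd x3=0x39 x4=0x9b  N=0 Z=0
after  3: x0=0x9e x1=0xac x2=0xbd x3=0xbf x4=0x9b  N=1 Z=0
after  4: x0=0x9e x1=0xac x2=0xbd x3=0xbf x4=0x5d  N=0 Z=0
after  5: x0=0x9e x1=0xac x2=0xbd x3=0xe2 x4=0x5d  N=1 Z=0
-- IRQ taken; context saved, return-PC = 6 --

K = 5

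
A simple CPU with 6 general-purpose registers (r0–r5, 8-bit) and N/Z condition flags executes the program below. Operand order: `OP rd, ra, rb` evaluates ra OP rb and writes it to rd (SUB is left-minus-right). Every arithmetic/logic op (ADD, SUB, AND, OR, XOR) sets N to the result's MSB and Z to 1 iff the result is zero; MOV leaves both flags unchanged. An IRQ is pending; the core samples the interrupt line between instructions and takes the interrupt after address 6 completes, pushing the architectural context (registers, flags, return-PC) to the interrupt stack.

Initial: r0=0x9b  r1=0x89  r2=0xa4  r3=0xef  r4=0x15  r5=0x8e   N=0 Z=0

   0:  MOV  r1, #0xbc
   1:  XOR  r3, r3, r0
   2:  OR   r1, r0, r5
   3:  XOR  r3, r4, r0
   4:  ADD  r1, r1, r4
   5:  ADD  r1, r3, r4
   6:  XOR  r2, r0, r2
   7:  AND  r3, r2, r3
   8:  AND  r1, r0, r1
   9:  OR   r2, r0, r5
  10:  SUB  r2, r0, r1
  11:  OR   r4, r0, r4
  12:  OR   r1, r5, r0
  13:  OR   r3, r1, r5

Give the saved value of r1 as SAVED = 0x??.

after  0: r0=0x9b r1=0xbc r2=0xa4 r3=0xef r4=0x15 r5=0x8e  N=0 Z=0
after  1: r0=0x9b r1=0xbc r2=0xa4 r3=0x74 r4=0x15 r5=0x8e  N=0 Z=0
after  2: r0=0x9b r1=0x9f r2=0xa4 r3=0x74 r4=0x15 r5=0x8e  N=1 Z=0
after  3: r0=0x9b r1=0x9f r2=0xa4 r3=0x8e r4=0x15 r5=0x8e  N=1 Z=0
after  4: r0=0x9b r1=0xb4 r2=0xa4 r3=0x8e r4=0x15 r5=0x8e  N=1 Z=0
after  5: r0=0x9b r1=0xa3 r2=0xa4 r3=0x8e r4=0x15 r5=0x8e  N=1 Z=0
after  6: r0=0x9b r1=0xa3 r2=0x3f r3=0x8e r4=0x15 r5=0x8e  N=0 Z=0
-- IRQ taken; context saved, return-PC = 7 --

SAVED = 0xa3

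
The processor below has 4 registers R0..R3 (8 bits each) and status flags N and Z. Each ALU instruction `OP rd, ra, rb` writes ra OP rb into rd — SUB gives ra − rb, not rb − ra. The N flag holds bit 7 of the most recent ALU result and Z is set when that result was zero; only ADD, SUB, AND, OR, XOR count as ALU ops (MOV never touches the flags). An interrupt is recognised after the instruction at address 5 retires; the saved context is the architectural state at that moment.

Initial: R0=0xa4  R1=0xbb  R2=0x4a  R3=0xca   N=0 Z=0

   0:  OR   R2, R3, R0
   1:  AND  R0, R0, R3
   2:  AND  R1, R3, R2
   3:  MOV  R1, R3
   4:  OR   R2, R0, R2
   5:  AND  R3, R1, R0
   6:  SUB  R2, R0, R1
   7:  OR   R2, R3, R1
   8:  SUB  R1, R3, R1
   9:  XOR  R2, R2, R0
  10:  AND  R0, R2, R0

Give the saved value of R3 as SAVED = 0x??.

after  0: R0=0xa4 R1=0xbb R2=0xee R3=0xca  N=1 Z=0
after  1: R0=0x80 R1=0xbb R2=0xee R3=0xca  N=1 Z=0
after  2: R0=0x80 R1=0xca R2=0xee R3=0xca  N=1 Z=0
after  3: R0=0x80 R1=0xca R2=0xee R3=0xca  N=1 Z=0
after  4: R0=0x80 R1=0xca R2=0xee R3=0xca  N=1 Z=0
after  5: R0=0x80 R1=0xca R2=0xee R3=0x80  N=1 Z=0
-- IRQ taken; context saved, return-PC = 6 --

SAVED = 0x80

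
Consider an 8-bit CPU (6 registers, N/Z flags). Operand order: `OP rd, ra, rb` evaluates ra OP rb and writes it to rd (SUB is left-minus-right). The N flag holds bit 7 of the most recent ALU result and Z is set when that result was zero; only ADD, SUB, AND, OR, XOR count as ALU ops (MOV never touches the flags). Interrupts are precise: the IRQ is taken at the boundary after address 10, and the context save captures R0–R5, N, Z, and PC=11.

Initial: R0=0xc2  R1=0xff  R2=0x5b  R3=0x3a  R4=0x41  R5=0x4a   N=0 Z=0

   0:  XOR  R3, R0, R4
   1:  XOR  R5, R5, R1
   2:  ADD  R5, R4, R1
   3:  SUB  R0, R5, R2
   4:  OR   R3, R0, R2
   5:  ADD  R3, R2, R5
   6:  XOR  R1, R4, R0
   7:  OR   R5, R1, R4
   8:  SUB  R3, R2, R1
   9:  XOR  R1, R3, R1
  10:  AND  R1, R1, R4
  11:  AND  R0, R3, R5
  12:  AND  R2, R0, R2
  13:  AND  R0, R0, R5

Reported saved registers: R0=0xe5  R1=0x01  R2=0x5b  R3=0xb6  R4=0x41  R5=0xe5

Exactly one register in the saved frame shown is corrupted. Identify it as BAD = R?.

BAD = R3

after  0: R0=0xc2 R1=0xff R2=0x5b R3=0x83 R4=0x41 R5=0x4a  N=1 Z=0
after  1: R0=0xc2 R1=0xff R2=0x5b R3=0x83 R4=0x41 R5=0xb5  N=1 Z=0
after  2: R0=0xc2 R1=0xff R2=0x5b R3=0x83 R4=0x41 R5=0x40  N=0 Z=0
after  3: R0=0xe5 R1=0xff R2=0x5b R3=0x83 R4=0x41 R5=0x40  N=1 Z=0
after  4: R0=0xe5 R1=0xff R2=0x5b R3=0xff R4=0x41 R5=0x40  N=1 Z=0
after  5: R0=0xe5 R1=0xff R2=0x5b R3=0x9b R4=0x41 R5=0x40  N=1 Z=0
after  6: R0=0xe5 R1=0xa4 R2=0x5b R3=0x9b R4=0x41 R5=0x40  N=1 Z=0
after  7: R0=0xe5 R1=0xa4 R2=0x5b R3=0x9b R4=0x41 R5=0xe5  N=1 Z=0
after  8: R0=0xe5 R1=0xa4 R2=0x5b R3=0xb7 R4=0x41 R5=0xe5  N=1 Z=0
after  9: R0=0xe5 R1=0x13 R2=0x5b R3=0xb7 R4=0x41 R5=0xe5  N=0 Z=0
after 10: R0=0xe5 R1=0x01 R2=0x5b R3=0xb7 R4=0x41 R5=0xe5  N=0 Z=0
-- IRQ taken; context saved, return-PC = 11 --
mismatch: R3: reported 0xb6 vs actual 0xb7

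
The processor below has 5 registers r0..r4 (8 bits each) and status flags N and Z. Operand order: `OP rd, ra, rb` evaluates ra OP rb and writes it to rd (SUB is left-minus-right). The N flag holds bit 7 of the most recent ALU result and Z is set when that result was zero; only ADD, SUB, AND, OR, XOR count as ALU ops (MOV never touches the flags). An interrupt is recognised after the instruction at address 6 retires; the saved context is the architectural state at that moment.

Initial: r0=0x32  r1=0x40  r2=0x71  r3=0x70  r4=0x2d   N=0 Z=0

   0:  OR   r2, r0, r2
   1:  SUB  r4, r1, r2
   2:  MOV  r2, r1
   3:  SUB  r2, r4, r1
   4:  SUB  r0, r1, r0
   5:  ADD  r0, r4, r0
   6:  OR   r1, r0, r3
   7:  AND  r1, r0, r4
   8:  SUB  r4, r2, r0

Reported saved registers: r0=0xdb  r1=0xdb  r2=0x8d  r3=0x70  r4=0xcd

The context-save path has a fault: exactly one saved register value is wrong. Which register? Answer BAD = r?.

BAD = r1

after  0: r0=0x32 r1=0x40 r2=0x73 r3=0x70 r4=0x2d  N=0 Z=0
after  1: r0=0x32 r1=0x40 r2=0x73 r3=0x70 r4=0xcd  N=1 Z=0
after  2: r0=0x32 r1=0x40 r2=0x40 r3=0x70 r4=0xcd  N=1 Z=0
after  3: r0=0x32 r1=0x40 r2=0x8d r3=0x70 r4=0xcd  N=1 Z=0
after  4: r0=0x0e r1=0x40 r2=0x8d r3=0x70 r4=0xcd  N=0 Z=0
after  5: r0=0xdb r1=0x40 r2=0x8d r3=0x70 r4=0xcd  N=1 Z=0
after  6: r0=0xdb r1=0xfb r2=0x8d r3=0x70 r4=0xcd  N=1 Z=0
-- IRQ taken; context saved, return-PC = 7 --
mismatch: r1: reported 0xdb vs actual 0xfb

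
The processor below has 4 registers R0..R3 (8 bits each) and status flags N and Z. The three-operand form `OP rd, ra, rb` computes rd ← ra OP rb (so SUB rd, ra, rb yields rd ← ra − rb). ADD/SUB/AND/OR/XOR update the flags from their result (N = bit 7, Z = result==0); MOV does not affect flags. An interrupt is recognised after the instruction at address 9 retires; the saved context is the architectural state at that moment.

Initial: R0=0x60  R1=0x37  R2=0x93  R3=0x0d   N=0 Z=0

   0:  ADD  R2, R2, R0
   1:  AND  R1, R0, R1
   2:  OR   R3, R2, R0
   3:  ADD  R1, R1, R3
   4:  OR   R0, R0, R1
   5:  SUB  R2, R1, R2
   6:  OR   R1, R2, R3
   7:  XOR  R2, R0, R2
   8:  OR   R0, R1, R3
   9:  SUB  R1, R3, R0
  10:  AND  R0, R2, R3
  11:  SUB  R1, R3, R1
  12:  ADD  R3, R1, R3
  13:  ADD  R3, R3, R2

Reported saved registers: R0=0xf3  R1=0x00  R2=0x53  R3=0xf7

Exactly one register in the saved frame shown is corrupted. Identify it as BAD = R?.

BAD = R3

after  0: R0=0x60 R1=0x37 R2=0xf3 R3=0x0d  N=1 Z=0
after  1: R0=0x60 R1=0x20 R2=0xf3 R3=0x0d  N=0 Z=0
after  2: R0=0x60 R1=0x20 R2=0xf3 R3=0xf3  N=1 Z=0
after  3: R0=0x60 R1=0x13 R2=0xf3 R3=0xf3  N=0 Z=0
after  4: R0=0x73 R1=0x13 R2=0xf3 R3=0xf3  N=0 Z=0
after  5: R0=0x73 R1=0x13 R2=0x20 R3=0xf3  N=0 Z=0
after  6: R0=0x73 R1=0xf3 R2=0x20 R3=0xf3  N=1 Z=0
after  7: R0=0x73 R1=0xf3 R2=0x53 R3=0xf3  N=0 Z=0
after  8: R0=0xf3 R1=0xf3 R2=0x53 R3=0xf3  N=1 Z=0
after  9: R0=0xf3 R1=0x00 R2=0x53 R3=0xf3  N=0 Z=1
-- IRQ taken; context saved, return-PC = 10 --
mismatch: R3: reported 0xf7 vs actual 0xf3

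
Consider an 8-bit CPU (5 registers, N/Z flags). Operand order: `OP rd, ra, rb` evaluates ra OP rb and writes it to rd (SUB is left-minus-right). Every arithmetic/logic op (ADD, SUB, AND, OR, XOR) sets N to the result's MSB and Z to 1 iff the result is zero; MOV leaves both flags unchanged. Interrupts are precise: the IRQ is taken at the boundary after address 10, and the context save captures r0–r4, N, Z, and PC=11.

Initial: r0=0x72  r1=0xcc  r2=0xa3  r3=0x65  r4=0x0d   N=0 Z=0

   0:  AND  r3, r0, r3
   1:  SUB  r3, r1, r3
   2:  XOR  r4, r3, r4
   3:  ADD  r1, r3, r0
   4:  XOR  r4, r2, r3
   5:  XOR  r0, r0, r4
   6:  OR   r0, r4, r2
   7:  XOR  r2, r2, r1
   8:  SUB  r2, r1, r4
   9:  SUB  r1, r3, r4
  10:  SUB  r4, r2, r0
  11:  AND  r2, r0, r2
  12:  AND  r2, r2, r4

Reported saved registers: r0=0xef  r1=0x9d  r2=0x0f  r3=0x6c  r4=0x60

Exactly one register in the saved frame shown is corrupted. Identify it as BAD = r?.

BAD = r4

after  0: r0=0x72 r1=0xcc r2=0xa3 r3=0x60 r4=0x0d  N=0 Z=0
after  1: r0=0x72 r1=0xcc r2=0xa3 r3=0x6c r4=0x0d  N=0 Z=0
after  2: r0=0x72 r1=0xcc r2=0xa3 r3=0x6c r4=0x61  N=0 Z=0
after  3: r0=0x72 r1=0xde r2=0xa3 r3=0x6c r4=0x61  N=1 Z=0
after  4: r0=0x72 r1=0xde r2=0xa3 r3=0x6c r4=0xcf  N=1 Z=0
after  5: r0=0xbd r1=0xde r2=0xa3 r3=0x6c r4=0xcf  N=1 Z=0
after  6: r0=0xef r1=0xde r2=0xa3 r3=0x6c r4=0xcf  N=1 Z=0
after  7: r0=0xef r1=0xde r2=0x7d r3=0x6c r4=0xcf  N=0 Z=0
after  8: r0=0xef r1=0xde r2=0x0f r3=0x6c r4=0xcf  N=0 Z=0
after  9: r0=0xef r1=0x9d r2=0x0f r3=0x6c r4=0xcf  N=1 Z=0
after 10: r0=0xef r1=0x9d r2=0x0f r3=0x6c r4=0x20  N=0 Z=0
-- IRQ taken; context saved, return-PC = 11 --
mismatch: r4: reported 0x60 vs actual 0x20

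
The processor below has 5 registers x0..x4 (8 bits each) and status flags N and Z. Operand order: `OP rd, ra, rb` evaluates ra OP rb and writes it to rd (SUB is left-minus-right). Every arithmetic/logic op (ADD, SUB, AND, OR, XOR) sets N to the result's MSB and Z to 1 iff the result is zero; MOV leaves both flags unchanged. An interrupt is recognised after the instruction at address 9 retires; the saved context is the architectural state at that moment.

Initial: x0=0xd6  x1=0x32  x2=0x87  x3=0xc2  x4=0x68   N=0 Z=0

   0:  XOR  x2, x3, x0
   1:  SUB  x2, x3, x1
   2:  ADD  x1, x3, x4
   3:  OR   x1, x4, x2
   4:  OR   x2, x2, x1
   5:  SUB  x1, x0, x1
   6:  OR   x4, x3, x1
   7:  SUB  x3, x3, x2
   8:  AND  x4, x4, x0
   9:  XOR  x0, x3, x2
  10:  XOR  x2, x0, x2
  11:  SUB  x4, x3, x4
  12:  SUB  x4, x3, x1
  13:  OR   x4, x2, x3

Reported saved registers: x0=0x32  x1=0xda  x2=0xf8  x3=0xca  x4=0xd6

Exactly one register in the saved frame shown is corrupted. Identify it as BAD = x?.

BAD = x1

after  0: x0=0xd6 x1=0x32 x2=0x14 x3=0xc2 x4=0x68  N=0 Z=0
after  1: x0=0xd6 x1=0x32 x2=0x90 x3=0xc2 x4=0x68  N=1 Z=0
after  2: x0=0xd6 x1=0x2a x2=0x90 x3=0xc2 x4=0x68  N=0 Z=0
after  3: x0=0xd6 x1=0xf8 x2=0x90 x3=0xc2 x4=0x68  N=1 Z=0
after  4: x0=0xd6 x1=0xf8 x2=0xf8 x3=0xc2 x4=0x68  N=1 Z=0
after  5: x0=0xd6 x1=0xde x2=0xf8 x3=0xc2 x4=0x68  N=1 Z=0
after  6: x0=0xd6 x1=0xde x2=0xf8 x3=0xc2 x4=0xde  N=1 Z=0
after  7: x0=0xd6 x1=0xde x2=0xf8 x3=0xca x4=0xde  N=1 Z=0
after  8: x0=0xd6 x1=0xde x2=0xf8 x3=0xca x4=0xd6  N=1 Z=0
after  9: x0=0x32 x1=0xde x2=0xf8 x3=0xca x4=0xd6  N=0 Z=0
-- IRQ taken; context saved, return-PC = 10 --
mismatch: x1: reported 0xda vs actual 0xde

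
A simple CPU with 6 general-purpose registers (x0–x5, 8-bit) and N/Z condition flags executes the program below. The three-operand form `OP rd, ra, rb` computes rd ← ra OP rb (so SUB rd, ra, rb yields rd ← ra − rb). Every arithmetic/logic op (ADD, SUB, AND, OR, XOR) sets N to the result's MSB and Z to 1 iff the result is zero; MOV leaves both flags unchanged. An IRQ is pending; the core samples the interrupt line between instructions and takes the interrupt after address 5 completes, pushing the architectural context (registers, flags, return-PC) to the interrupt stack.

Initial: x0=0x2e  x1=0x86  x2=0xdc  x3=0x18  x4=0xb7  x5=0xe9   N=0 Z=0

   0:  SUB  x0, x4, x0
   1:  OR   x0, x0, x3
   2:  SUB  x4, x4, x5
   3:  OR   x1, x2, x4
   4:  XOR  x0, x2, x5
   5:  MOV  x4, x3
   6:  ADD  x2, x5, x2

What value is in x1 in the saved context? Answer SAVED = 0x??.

SAVED = 0xde

after  0: x0=0x89 x1=0x86 x2=0xdc x3=0x18 x4=0xb7 x5=0xe9  N=1 Z=0
after  1: x0=0x99 x1=0x86 x2=0xdc x3=0x18 x4=0xb7 x5=0xe9  N=1 Z=0
after  2: x0=0x99 x1=0x86 x2=0xdc x3=0x18 x4=0xce x5=0xe9  N=1 Z=0
after  3: x0=0x99 x1=0xde x2=0xdc x3=0x18 x4=0xce x5=0xe9  N=1 Z=0
after  4: x0=0x35 x1=0xde x2=0xdc x3=0x18 x4=0xce x5=0xe9  N=0 Z=0
after  5: x0=0x35 x1=0xde x2=0xdc x3=0x18 x4=0x18 x5=0xe9  N=0 Z=0
-- IRQ taken; context saved, return-PC = 6 --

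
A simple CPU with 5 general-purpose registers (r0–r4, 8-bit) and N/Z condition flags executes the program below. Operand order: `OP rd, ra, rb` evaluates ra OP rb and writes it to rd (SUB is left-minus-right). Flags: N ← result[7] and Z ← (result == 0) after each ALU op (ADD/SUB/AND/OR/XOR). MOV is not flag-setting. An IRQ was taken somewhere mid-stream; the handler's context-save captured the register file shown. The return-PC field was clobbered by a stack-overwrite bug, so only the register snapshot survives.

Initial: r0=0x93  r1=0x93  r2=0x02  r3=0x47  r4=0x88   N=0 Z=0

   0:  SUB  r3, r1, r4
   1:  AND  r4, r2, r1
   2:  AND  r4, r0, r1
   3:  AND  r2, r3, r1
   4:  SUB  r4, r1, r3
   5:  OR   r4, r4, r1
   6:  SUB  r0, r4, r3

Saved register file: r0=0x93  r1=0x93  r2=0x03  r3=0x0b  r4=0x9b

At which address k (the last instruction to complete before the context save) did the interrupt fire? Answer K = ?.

K = 5

after  0: r0=0x93 r1=0x93 r2=0x02 r3=0x0b r4=0x88  N=0 Z=0
after  1: r0=0x93 r1=0x93 r2=0x02 r3=0x0b r4=0x02  N=0 Z=0
after  2: r0=0x93 r1=0x93 r2=0x02 r3=0x0b r4=0x93  N=1 Z=0
after  3: r0=0x93 r1=0x93 r2=0x03 r3=0x0b r4=0x93  N=0 Z=0
after  4: r0=0x93 r1=0x93 r2=0x03 r3=0x0b r4=0x88  N=1 Z=0
after  5: r0=0x93 r1=0x93 r2=0x03 r3=0x0b r4=0x9b  N=1 Z=0
-- IRQ taken; context saved, return-PC = 6 --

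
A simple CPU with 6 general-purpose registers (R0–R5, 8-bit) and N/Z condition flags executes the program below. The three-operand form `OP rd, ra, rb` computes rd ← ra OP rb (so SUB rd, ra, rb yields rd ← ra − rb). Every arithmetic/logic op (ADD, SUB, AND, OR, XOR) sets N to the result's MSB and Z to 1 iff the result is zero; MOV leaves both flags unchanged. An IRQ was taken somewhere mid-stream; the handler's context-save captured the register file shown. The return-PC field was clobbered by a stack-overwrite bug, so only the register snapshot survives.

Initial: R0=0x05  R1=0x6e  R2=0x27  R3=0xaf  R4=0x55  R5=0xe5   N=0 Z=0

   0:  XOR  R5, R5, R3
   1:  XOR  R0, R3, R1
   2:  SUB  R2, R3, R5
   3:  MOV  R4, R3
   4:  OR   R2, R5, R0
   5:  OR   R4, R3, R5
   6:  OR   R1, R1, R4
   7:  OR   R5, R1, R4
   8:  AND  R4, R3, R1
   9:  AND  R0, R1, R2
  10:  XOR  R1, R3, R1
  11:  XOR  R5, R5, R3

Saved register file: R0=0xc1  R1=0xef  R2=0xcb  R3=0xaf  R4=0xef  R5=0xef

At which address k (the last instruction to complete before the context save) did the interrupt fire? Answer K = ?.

after  0: R0=0x05 R1=0x6e R2=0x27 R3=0xaf R4=0x55 R5=0x4a  N=0 Z=0
after  1: R0=0xc1 R1=0x6e R2=0x27 R3=0xaf R4=0x55 R5=0x4a  N=1 Z=0
after  2: R0=0xc1 R1=0x6e R2=0x65 R3=0xaf R4=0x55 R5=0x4a  N=0 Z=0
after  3: R0=0xc1 R1=0x6e R2=0x65 R3=0xaf R4=0xaf R5=0x4a  N=0 Z=0
after  4: R0=0xc1 R1=0x6e R2=0xcb R3=0xaf R4=0xaf R5=0x4a  N=1 Z=0
after  5: R0=0xc1 R1=0x6e R2=0xcb R3=0xaf R4=0xef R5=0x4a  N=1 Z=0
after  6: R0=0xc1 R1=0xef R2=0xcb R3=0xaf R4=0xef R5=0x4a  N=1 Z=0
after  7: R0=0xc1 R1=0xef R2=0xcb R3=0xaf R4=0xef R5=0xef  N=1 Z=0
-- IRQ taken; context saved, return-PC = 8 --

K = 7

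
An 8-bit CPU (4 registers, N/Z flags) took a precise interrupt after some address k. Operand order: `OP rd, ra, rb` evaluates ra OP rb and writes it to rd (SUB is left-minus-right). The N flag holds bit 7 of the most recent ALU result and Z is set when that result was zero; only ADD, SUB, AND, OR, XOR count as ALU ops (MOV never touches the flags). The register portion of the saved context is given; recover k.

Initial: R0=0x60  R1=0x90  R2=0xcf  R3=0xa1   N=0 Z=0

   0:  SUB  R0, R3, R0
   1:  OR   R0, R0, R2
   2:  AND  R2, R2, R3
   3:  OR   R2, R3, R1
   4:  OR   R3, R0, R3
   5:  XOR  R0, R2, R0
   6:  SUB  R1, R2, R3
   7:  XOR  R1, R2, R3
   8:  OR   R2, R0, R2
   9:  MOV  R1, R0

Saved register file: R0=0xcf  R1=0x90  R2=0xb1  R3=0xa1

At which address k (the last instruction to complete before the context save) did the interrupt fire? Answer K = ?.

after  0: R0=0x41 R1=0x90 R2=0xcf R3=0xa1  N=0 Z=0
after  1: R0=0xcf R1=0x90 R2=0xcf R3=0xa1  N=1 Z=0
after  2: R0=0xcf R1=0x90 R2=0x81 R3=0xa1  N=1 Z=0
after  3: R0=0xcf R1=0x90 R2=0xb1 R3=0xa1  N=1 Z=0
-- IRQ taken; context saved, return-PC = 4 --

K = 3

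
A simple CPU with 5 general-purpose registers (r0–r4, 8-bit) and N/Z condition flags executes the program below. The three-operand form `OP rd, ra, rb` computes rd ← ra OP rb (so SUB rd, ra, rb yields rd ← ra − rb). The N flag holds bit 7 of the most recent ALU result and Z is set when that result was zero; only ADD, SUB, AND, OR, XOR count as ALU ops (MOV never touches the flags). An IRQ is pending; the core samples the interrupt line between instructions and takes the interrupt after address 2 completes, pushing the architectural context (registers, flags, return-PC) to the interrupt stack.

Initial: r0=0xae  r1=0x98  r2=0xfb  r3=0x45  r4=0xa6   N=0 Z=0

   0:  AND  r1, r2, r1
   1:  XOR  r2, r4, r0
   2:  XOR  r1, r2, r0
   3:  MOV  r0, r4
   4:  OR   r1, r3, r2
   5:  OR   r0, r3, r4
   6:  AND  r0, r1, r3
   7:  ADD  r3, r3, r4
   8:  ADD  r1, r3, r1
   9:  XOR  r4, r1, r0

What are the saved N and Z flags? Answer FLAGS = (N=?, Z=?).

FLAGS = (N=1, Z=0)

after  0: r0=0xae r1=0x98 r2=0xfb r3=0x45 r4=0xa6  N=1 Z=0
after  1: r0=0xae r1=0x98 r2=0x08 r3=0x45 r4=0xa6  N=0 Z=0
after  2: r0=0xae r1=0xa6 r2=0x08 r3=0x45 r4=0xa6  N=1 Z=0
-- IRQ taken; context saved, return-PC = 3 --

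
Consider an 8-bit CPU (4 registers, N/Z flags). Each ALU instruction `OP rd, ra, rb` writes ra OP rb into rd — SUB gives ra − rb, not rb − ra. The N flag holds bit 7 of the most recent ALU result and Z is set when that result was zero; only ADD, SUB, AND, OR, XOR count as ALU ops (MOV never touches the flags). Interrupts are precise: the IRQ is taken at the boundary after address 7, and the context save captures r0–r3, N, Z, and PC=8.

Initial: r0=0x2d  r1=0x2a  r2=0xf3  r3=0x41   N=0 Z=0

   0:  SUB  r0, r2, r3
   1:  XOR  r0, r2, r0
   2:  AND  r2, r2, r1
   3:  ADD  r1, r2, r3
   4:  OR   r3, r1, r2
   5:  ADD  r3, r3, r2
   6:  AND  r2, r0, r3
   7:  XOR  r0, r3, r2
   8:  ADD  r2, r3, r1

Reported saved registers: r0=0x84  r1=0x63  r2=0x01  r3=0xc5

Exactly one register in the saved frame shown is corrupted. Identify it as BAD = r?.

after  0: r0=0xb2 r1=0x2a r2=0xf3 r3=0x41  N=1 Z=0
after  1: r0=0x41 r1=0x2a r2=0xf3 r3=0x41  N=0 Z=0
after  2: r0=0x41 r1=0x2a r2=0x22 r3=0x41  N=0 Z=0
after  3: r0=0x41 r1=0x63 r2=0x22 r3=0x41  N=0 Z=0
after  4: r0=0x41 r1=0x63 r2=0x22 r3=0x63  N=0 Z=0
after  5: r0=0x41 r1=0x63 r2=0x22 r3=0x85  N=1 Z=0
after  6: r0=0x41 r1=0x63 r2=0x01 r3=0x85  N=0 Z=0
after  7: r0=0x84 r1=0x63 r2=0x01 r3=0x85  N=1 Z=0
-- IRQ taken; context saved, return-PC = 8 --
mismatch: r3: reported 0xc5 vs actual 0x85

BAD = r3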